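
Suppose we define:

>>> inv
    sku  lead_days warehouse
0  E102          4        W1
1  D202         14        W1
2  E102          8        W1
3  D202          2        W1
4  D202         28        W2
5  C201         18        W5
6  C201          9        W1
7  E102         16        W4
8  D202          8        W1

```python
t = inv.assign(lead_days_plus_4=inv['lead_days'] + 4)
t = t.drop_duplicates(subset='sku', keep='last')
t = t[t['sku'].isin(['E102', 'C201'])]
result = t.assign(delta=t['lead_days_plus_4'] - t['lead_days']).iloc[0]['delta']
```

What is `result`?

4

add column lead_days_plus_4 = inv['lead_days'] + 4:
    sku  lead_days warehouse  lead_days_plus_4
0  E102          4        W1                 8
1  D202         14        W1                18
2  E102          8        W1                12
3  D202          2        W1                 6
4  D202         28        W2                32
5  C201         18        W5                22
6  C201          9        W1                13
7  E102         16        W4                20
8  D202          8        W1                12
drop duplicate sku (keep=last):
    sku  lead_days warehouse  lead_days_plus_4
6  C201          9        W1                13
7  E102         16        W4                20
8  D202          8        W1                12
filter rows where sku in ['E102', 'C201']:
    sku  lead_days warehouse  lead_days_plus_4
6  C201          9        W1                13
7  E102         16        W4                20
add column delta = t['lead_days_plus_4'] - t['lead_days']:
    sku  lead_days warehouse  lead_days_plus_4  delta
6  C201          9        W1                13      4
7  E102         16        W4                20      4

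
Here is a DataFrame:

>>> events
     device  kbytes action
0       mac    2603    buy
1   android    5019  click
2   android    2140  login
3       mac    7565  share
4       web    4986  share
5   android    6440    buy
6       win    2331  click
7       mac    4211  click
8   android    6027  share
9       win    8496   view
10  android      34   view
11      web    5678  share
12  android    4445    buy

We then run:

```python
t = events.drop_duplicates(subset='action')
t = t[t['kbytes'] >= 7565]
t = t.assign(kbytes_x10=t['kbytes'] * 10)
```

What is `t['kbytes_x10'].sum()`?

160610

drop duplicate action (keep=first):
    device  kbytes action
0      mac    2603    buy
1  android    5019  click
2  android    2140  login
3      mac    7565  share
9      win    8496   view
filter rows where kbytes >= 7565:
  device  kbytes action
3    mac    7565  share
9    win    8496   view
add column kbytes_x10 = t['kbytes'] * 10:
  device  kbytes action  kbytes_x10
3    mac    7565  share       75650
9    win    8496   view       84960
So sum() = 160610.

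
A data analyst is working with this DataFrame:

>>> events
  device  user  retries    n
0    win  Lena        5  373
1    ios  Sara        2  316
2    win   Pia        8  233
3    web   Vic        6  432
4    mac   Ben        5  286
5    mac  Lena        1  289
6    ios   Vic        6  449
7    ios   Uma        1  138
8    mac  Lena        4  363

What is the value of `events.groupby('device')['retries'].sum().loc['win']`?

13

group by device, sum of retries:
device
ios     9
mac    10
web     6
win    13
Name: retries, dtype: int64
Finally, value at index 'win' = 13.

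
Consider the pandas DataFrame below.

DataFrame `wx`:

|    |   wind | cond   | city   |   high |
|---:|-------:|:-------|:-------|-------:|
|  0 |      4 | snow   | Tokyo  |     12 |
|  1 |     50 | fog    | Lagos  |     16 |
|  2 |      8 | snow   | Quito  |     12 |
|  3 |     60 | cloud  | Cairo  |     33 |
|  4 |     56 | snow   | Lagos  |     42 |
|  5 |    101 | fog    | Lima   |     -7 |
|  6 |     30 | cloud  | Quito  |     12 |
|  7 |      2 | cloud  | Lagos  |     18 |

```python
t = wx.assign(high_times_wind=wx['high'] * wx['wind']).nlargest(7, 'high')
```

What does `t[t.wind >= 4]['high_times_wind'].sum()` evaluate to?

add column high_times_wind = wx['high'] * wx['wind']:
   wind   cond   city  high  high_times_wind
0     4   snow  Tokyo    12               48
1    50    fog  Lagos    16              800
2     8   snow  Quito    12               96
3    60  cloud  Cairo    33             1980
4    56   snow  Lagos    42             2352
5   101    fog   Lima    -7             -707
6    30  cloud  Quito    12              360
7     2  cloud  Lagos    18               36
take 7 rows with largest high:
   wind   cond   city  high  high_times_wind
4    56   snow  Lagos    42             2352
3    60  cloud  Cairo    33             1980
7     2  cloud  Lagos    18               36
1    50    fog  Lagos    16              800
0     4   snow  Tokyo    12               48
2     8   snow  Quito    12               96
6    30  cloud  Quito    12              360
filter rows where wind >= 4:
   wind   cond   city  high  high_times_wind
4    56   snow  Lagos    42             2352
3    60  cloud  Cairo    33             1980
1    50    fog  Lagos    16              800
0     4   snow  Tokyo    12               48
2     8   snow  Quito    12               96
6    30  cloud  Quito    12              360
Reading off the sum of column 'high_times_wind', we get 5636.

5636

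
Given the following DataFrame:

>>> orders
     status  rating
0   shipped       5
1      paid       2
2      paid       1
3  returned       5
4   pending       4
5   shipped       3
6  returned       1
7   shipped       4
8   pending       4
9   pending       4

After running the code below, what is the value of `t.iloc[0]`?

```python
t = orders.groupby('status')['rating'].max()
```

2

group by status, max of rating:
status
paid        2
pending     4
returned    5
shipped     5
Name: rating, dtype: int64
Hence 2.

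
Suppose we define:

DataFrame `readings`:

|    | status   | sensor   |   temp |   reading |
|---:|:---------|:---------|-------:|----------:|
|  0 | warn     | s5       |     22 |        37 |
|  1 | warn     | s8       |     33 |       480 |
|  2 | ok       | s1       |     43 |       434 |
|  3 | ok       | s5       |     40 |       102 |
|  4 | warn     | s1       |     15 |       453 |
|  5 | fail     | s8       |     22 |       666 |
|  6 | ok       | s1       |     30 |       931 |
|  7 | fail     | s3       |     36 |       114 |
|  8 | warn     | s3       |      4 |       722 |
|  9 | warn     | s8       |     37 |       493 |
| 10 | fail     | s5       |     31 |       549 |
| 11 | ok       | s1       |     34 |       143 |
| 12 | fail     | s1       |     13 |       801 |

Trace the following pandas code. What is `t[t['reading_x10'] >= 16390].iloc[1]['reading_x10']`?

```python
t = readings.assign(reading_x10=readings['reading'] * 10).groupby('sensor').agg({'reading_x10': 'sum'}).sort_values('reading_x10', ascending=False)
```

add column reading_x10 = readings['reading'] * 10:
   status sensor  temp  reading  reading_x10
0    warn     s5    22       37          370
1    warn     s8    33      480         4800
2      ok     s1    43      434         4340
3      ok     s5    40      102         1020
4    warn     s1    15      453         4530
5    fail     s8    22      666         6660
6      ok     s1    30      931         9310
7    fail     s3    36      114         1140
8    warn     s3     4      722         7220
9    warn     s8    37      493         4930
10   fail     s5    31      549         5490
11     ok     s1    34      143         1430
12   fail     s1    13      801         8010
group by sensor, sum of reading_x10:
        reading_x10
sensor             
s1            27620
s3             8360
s5             6880
s8            16390
sort by reading_x10 descending:
        reading_x10
sensor             
s1            27620
s8            16390
s3             8360
s5             6880
filter rows where reading_x10 >= 16390:
        reading_x10
sensor             
s1            27620
s8            16390
The value at position 1, column 'reading_x10' is 16390.

16390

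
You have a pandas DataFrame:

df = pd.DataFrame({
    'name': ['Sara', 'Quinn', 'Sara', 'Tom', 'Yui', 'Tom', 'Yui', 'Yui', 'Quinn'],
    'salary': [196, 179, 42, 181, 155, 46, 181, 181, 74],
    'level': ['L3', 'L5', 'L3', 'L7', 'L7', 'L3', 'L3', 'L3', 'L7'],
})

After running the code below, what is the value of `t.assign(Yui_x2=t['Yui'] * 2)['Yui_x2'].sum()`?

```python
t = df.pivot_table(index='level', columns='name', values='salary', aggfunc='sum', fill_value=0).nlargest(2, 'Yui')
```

1034

pivot: rows=level, cols=name, sum(salary):
name   Quinn  Sara  Tom  Yui
level                       
L3         0   238   46  362
L5       179     0    0    0
L7        74     0  181  155
take 2 rows with largest Yui:
name   Quinn  Sara  Tom  Yui
level                       
L3         0   238   46  362
L7        74     0  181  155
add column Yui_x2 = t['Yui'] * 2:
name   Quinn  Sara  Tom  Yui  Yui_x2
level                               
L3         0   238   46  362     724
L7        74     0  181  155     310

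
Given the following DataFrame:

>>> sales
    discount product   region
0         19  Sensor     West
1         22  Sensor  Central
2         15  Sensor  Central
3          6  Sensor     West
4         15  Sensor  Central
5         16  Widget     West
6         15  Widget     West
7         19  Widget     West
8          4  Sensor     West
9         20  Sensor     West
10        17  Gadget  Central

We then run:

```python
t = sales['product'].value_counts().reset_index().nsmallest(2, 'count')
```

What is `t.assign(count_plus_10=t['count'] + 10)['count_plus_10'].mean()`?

12.0

value_counts of product:
product
Sensor    7
Widget    3
Gadget    1
Name: count, dtype: int64
reset_index():
  product  count
0  Sensor      7
1  Widget      3
2  Gadget      1
take 2 rows with smallest count:
  product  count
2  Gadget      1
1  Widget      3
add column count_plus_10 = t['count'] + 10:
  product  count  count_plus_10
2  Gadget      1             11
1  Widget      3             13
Reading off the mean of column 'count_plus_10', we get 12.0.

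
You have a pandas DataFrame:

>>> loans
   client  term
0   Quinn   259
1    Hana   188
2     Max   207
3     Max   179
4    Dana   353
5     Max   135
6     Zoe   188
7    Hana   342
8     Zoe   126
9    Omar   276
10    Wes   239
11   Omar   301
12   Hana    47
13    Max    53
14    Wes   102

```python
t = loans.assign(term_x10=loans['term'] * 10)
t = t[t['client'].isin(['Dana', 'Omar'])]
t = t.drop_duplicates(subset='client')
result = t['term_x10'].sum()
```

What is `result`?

6290

add column term_x10 = loans['term'] * 10:
   client  term  term_x10
0   Quinn   259      2590
1    Hana   188      1880
2     Max   207      2070
3     Max   179      1790
4    Dana   353      3530
5     Max   135      1350
6     Zoe   188      1880
7    Hana   342      3420
8     Zoe   126      1260
9    Omar   276      2760
10    Wes   239      2390
11   Omar   301      3010
12   Hana    47       470
13    Max    53       530
14    Wes   102      1020
filter rows where client in ['Dana', 'Omar']:
   client  term  term_x10
4    Dana   353      3530
9    Omar   276      2760
11   Omar   301      3010
drop duplicate client (keep=first):
  client  term  term_x10
4   Dana   353      3530
9   Omar   276      2760
Reading off the sum of column 'term_x10', we get 6290.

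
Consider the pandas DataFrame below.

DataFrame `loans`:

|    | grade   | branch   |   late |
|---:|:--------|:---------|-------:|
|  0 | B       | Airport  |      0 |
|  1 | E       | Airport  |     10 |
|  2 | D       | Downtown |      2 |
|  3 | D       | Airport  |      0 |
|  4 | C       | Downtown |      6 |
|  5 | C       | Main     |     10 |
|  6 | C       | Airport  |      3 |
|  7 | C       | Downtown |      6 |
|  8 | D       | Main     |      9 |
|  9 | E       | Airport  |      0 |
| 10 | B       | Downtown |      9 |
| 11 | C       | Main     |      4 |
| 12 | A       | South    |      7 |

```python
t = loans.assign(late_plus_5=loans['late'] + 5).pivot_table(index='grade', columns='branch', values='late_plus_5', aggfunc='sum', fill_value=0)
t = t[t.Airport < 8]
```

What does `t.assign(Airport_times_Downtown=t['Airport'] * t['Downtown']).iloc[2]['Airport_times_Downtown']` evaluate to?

add column late_plus_5 = loans['late'] + 5:
   grade    branch  late  late_plus_5
0      B   Airport     0            5
1      E   Airport    10           15
2      D  Downtown     2            7
3      D   Airport     0            5
4      C  Downtown     6           11
5      C      Main    10           15
6      C   Airport     3            8
7      C  Downtown     6           11
8      D      Main     9           14
9      E   Airport     0            5
10     B  Downtown     9           14
11     C      Main     4            9
12     A     South     7           12
pivot: rows=grade, cols=branch, sum(late_plus_5):
branch  Airport  Downtown  Main  South
grade                                 
A             0         0     0     12
B             5        14     0      0
C             8        22    24      0
D             5         7    14      0
E            20         0     0      0
filter rows where Airport < 8:
branch  Airport  Downtown  Main  South
grade                                 
A             0         0     0     12
B             5        14     0      0
D             5         7    14      0
add column Airport_times_Downtown = t['Airport'] * t['Downtown']:
branch  Airport  Downtown  Main  South  Airport_times_Downtown
grade                                                         
A             0         0     0     12                       0
B             5        14     0      0                      70
D             5         7    14      0                      35
value at position 2, column 'Airport_times_Downtown' → 35

35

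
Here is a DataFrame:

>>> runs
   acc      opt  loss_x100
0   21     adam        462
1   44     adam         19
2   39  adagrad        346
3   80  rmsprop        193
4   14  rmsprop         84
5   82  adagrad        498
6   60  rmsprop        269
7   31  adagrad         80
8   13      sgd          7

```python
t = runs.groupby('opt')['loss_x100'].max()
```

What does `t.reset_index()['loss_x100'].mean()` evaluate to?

309.0

group by opt, max of loss_x100:
opt
adagrad    498
adam       462
rmsprop    269
sgd          7
Name: loss_x100, dtype: int64
reset_index():
       opt  loss_x100
0  adagrad        498
1     adam        462
2  rmsprop        269
3      sgd          7
So mean() = 309.0.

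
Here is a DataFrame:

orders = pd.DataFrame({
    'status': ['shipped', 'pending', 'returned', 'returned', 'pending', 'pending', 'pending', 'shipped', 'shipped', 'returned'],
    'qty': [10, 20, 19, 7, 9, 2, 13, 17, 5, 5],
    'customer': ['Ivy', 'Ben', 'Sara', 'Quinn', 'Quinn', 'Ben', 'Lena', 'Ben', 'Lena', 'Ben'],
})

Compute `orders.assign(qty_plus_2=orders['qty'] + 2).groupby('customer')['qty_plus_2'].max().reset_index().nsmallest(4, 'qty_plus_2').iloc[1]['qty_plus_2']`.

12

add column qty_plus_2 = orders['qty'] + 2:
     status  qty customer  qty_plus_2
0   shipped   10      Ivy          12
1   pending   20      Ben          22
2  returned   19     Sara          21
3  returned    7    Quinn           9
4   pending    9    Quinn          11
5   pending    2      Ben           4
6   pending   13     Lena          15
7   shipped   17      Ben          19
8   shipped    5     Lena           7
9  returned    5      Ben           7
group by customer, max of qty_plus_2:
customer
Ben      22
Ivy      12
Lena     15
Quinn    11
Sara     21
Name: qty_plus_2, dtype: int64
reset_index():
  customer  qty_plus_2
0      Ben          22
1      Ivy          12
2     Lena          15
3    Quinn          11
4     Sara          21
take 4 rows with smallest qty_plus_2:
  customer  qty_plus_2
3    Quinn          11
1      Ivy          12
2     Lena          15
4     Sara          21
value at position 1, column 'qty_plus_2' → 12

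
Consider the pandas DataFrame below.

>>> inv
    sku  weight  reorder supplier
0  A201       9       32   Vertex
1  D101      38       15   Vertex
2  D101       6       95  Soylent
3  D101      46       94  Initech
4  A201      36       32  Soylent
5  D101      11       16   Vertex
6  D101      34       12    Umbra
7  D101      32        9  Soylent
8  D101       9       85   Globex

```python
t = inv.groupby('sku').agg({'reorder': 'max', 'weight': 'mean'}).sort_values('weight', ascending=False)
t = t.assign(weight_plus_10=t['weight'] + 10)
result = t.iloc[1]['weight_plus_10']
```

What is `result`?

32.5

group by sku: max(reorder), mean(weight):
      reorder     weight
sku                     
A201       32  22.500000
D101       95  25.142857
sort by weight descending:
      reorder     weight
sku                     
D101       95  25.142857
A201       32  22.500000
add column weight_plus_10 = t['weight'] + 10:
      reorder     weight  weight_plus_10
sku                                     
D101       95  25.142857       35.142857
A201       32  22.500000       32.500000
Reading off the value at position 1, column 'weight_plus_10', we get 32.5.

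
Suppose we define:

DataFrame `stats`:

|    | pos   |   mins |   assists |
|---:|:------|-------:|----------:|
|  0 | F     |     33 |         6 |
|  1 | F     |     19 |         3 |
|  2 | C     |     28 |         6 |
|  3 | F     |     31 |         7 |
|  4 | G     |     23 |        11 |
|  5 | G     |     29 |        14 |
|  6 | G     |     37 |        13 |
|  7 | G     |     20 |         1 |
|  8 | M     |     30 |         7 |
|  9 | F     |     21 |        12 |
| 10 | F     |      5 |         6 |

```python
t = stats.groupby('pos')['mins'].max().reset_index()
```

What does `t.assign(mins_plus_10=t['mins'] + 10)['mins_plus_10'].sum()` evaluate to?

168

group by pos, max of mins:
pos
C    28
F    33
G    37
M    30
Name: mins, dtype: int64
reset_index():
  pos  mins
0   C    28
1   F    33
2   G    37
3   M    30
add column mins_plus_10 = t['mins'] + 10:
  pos  mins  mins_plus_10
0   C    28            38
1   F    33            43
2   G    37            47
3   M    30            40
Taking the sum of column 'mins_plus_10' gives 168.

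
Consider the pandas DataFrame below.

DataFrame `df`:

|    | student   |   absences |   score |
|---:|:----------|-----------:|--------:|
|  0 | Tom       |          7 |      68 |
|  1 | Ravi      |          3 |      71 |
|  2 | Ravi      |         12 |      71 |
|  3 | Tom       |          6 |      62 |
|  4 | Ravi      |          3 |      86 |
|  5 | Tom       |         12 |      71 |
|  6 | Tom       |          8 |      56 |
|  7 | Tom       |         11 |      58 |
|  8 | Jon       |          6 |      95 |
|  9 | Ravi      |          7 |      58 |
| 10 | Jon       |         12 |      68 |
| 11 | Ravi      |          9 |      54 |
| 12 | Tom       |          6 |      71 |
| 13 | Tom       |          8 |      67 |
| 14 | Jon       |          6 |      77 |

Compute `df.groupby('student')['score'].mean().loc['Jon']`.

group by student, mean of score:
student
Jon     80.000000
Ravi    68.000000
Tom     64.714286
Name: score, dtype: float64
Hence 80.0.

80.0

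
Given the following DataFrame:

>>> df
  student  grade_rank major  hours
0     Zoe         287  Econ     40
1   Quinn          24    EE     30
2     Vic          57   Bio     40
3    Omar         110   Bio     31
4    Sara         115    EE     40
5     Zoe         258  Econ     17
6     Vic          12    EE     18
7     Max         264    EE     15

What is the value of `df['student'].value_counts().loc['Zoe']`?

2

value_counts of student:
student
Zoe      2
Vic      2
Quinn    1
Omar     1
Sara     1
Max      1
Name: count, dtype: int64
Reading off the value at index 'Zoe', we get 2.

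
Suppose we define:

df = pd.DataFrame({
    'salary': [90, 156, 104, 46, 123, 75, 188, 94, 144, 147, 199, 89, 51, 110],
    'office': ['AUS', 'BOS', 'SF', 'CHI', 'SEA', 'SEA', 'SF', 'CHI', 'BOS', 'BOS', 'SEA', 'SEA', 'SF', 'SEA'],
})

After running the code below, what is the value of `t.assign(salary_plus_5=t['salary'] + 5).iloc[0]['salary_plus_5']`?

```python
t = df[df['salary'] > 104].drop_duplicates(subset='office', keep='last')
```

filter rows where salary > 104:
    salary office
1      156    BOS
4      123    SEA
6      188     SF
8      144    BOS
9      147    BOS
10     199    SEA
13     110    SEA
drop duplicate office (keep=last):
    salary office
6      188     SF
9      147    BOS
13     110    SEA
add column salary_plus_5 = t['salary'] + 5:
    salary office  salary_plus_5
6      188     SF            193
9      147    BOS            152
13     110    SEA            115
Finally, value at position 0, column 'salary_plus_5' = 193.

193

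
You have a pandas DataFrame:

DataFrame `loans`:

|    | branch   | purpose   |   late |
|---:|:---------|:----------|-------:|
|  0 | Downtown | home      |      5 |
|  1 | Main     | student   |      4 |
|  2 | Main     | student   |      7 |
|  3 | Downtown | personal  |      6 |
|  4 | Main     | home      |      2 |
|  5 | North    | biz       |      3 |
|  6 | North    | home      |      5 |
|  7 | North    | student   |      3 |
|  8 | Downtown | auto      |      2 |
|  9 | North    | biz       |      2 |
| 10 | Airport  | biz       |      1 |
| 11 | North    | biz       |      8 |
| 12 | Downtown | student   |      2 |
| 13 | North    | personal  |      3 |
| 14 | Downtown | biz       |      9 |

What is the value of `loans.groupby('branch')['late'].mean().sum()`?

14.1333333333

group by branch, mean of late:
branch
Airport     1.000000
Downtown    4.800000
Main        4.333333
North       4.000000
Name: late, dtype: float64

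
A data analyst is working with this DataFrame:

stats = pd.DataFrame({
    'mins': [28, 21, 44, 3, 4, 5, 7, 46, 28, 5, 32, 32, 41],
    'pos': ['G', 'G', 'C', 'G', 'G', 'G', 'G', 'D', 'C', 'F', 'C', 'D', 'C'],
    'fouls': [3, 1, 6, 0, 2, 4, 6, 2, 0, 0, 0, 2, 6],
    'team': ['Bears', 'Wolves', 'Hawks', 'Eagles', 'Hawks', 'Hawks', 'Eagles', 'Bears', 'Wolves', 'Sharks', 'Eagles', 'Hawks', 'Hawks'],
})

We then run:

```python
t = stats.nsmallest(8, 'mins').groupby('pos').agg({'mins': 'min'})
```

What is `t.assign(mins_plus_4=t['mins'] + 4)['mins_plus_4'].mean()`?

16.0

take 8 rows with smallest mins:
   mins pos  fouls    team
3     3   G      0  Eagles
4     4   G      2   Hawks
5     5   G      4   Hawks
9     5   F      0  Sharks
6     7   G      6  Eagles
1    21   G      1  Wolves
0    28   G      3   Bears
8    28   C      0  Wolves
group by pos, min of mins:
     mins
pos      
C      28
F       5
G       3
add column mins_plus_4 = t['mins'] + 4:
     mins  mins_plus_4
pos                   
C      28           32
F       5            9
G       3            7
Taking the mean of column 'mins_plus_4' gives 16.0.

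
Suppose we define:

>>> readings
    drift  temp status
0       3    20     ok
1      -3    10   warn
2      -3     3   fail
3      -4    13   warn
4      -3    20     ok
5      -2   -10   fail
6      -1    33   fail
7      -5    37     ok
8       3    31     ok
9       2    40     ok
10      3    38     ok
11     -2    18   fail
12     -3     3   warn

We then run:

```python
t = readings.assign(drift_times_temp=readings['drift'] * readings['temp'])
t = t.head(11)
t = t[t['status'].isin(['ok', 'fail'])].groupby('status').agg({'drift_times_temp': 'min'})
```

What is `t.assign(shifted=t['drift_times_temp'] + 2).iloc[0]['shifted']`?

add column drift_times_temp = readings['drift'] * readings['temp']:
    drift  temp status  drift_times_temp
0       3    20     ok                60
1      -3    10   warn               -30
2      -3     3   fail                -9
3      -4    13   warn               -52
4      -3    20     ok               -60
5      -2   -10   fail                20
6      -1    33   fail               -33
7      -5    37     ok              -185
8       3    31     ok                93
9       2    40     ok                80
10      3    38     ok               114
11     -2    18   fail               -36
12     -3     3   warn                -9
take first 11 rows:
    drift  temp status  drift_times_temp
0       3    20     ok                60
1      -3    10   warn               -30
2      -3     3   fail                -9
3      -4    13   warn               -52
4      -3    20     ok               -60
5      -2   -10   fail                20
6      -1    33   fail               -33
7      -5    37     ok              -185
8       3    31     ok                93
9       2    40     ok                80
10      3    38     ok               114
filter rows where status in ['ok', 'fail']:
    drift  temp status  drift_times_temp
0       3    20     ok                60
2      -3     3   fail                -9
4      -3    20     ok               -60
5      -2   -10   fail                20
6      -1    33   fail               -33
7      -5    37     ok              -185
8       3    31     ok                93
9       2    40     ok                80
10      3    38     ok               114
group by status, min of drift_times_temp:
        drift_times_temp
status                  
fail                 -33
ok                  -185
add column shifted = t['drift_times_temp'] + 2:
        drift_times_temp  shifted
status                           
fail                 -33      -31
ok                  -185     -183
Reading off the value at position 0, column 'shifted', we get -31.

-31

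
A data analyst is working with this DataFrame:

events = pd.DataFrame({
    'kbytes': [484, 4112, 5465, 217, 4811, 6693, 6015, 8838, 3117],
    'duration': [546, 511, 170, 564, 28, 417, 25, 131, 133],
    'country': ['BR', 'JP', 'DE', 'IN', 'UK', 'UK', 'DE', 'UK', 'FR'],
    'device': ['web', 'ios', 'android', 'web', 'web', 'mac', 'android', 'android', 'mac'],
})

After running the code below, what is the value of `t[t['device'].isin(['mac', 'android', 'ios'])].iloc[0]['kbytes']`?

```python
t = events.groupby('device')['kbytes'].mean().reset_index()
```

group by device, mean of kbytes:
device
android    6772.666667
ios        4112.000000
mac        4905.000000
web        1837.333333
Name: kbytes, dtype: float64
reset_index():
    device       kbytes
0  android  6772.666667
1      ios  4112.000000
2      mac  4905.000000
3      web  1837.333333
filter rows where device in ['mac', 'android', 'ios']:
    device       kbytes
0  android  6772.666667
1      ios  4112.000000
2      mac  4905.000000
Reading off the value at position 0, column 'kbytes', we get 6772.66666667.

6772.66666667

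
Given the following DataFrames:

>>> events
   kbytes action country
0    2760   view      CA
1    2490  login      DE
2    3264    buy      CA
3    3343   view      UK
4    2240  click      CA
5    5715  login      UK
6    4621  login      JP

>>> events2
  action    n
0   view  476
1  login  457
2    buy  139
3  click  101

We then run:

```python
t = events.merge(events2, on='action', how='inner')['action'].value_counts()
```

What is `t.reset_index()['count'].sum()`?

7

merge on 'action' (how='inner') → 7 rows:
   kbytes action country    n
0    2760   view      CA  476
1    2490  login      DE  457
2    3264    buy      CA  139
3    3343   view      UK  476
4    2240  click      CA  101
5    5715  login      UK  457
6    4621  login      JP  457
value_counts of action:
action
login    3
view     2
buy      1
click    1
Name: count, dtype: int64
reset_index():
  action  count
0  login      3
1   view      2
2    buy      1
3  click      1
Then the sum of column 'count': 7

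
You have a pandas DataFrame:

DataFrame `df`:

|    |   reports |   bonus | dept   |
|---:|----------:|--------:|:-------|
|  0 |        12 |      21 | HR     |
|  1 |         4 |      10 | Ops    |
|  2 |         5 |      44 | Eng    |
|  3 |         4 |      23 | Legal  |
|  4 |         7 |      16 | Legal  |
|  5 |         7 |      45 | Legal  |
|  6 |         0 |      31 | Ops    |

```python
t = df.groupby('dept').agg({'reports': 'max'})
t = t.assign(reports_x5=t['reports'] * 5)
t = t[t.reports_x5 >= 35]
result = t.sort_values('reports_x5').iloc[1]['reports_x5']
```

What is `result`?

group by dept, max of reports:
       reports
dept          
Eng          5
HR          12
Legal        7
Ops          4
add column reports_x5 = t['reports'] * 5:
       reports  reports_x5
dept                      
Eng          5          25
HR          12          60
Legal        7          35
Ops          4          20
filter rows where reports_x5 >= 35:
       reports  reports_x5
dept                      
HR          12          60
Legal        7          35
sort by reports_x5:
       reports  reports_x5
dept                      
Legal        7          35
HR          12          60
The value at position 1, column 'reports_x5' is 60.

60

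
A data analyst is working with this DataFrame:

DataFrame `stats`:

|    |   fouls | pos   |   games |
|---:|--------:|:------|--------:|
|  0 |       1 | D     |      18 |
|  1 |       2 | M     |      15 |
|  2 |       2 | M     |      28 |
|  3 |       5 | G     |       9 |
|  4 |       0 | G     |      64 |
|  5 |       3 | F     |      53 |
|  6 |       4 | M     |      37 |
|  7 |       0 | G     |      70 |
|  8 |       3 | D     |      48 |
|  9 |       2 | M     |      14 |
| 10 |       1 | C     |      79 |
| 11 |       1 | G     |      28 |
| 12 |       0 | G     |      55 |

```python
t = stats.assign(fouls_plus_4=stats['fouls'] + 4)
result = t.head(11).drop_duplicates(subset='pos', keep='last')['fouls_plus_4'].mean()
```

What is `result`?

add column fouls_plus_4 = stats['fouls'] + 4:
    fouls pos  games  fouls_plus_4
0       1   D     18             5
1       2   M     15             6
2       2   M     28             6
3       5   G      9             9
4       0   G     64             4
5       3   F     53             7
6       4   M     37             8
7       0   G     70             4
8       3   D     48             7
9       2   M     14             6
10      1   C     79             5
11      1   G     28             5
12      0   G     55             4
take first 11 rows:
    fouls pos  games  fouls_plus_4
0       1   D     18             5
1       2   M     15             6
2       2   M     28             6
3       5   G      9             9
4       0   G     64             4
5       3   F     53             7
6       4   M     37             8
7       0   G     70             4
8       3   D     48             7
9       2   M     14             6
10      1   C     79             5
drop duplicate pos (keep=last):
    fouls pos  games  fouls_plus_4
5       3   F     53             7
7       0   G     70             4
8       3   D     48             7
9       2   M     14             6
10      1   C     79             5
Hence 5.8.

5.8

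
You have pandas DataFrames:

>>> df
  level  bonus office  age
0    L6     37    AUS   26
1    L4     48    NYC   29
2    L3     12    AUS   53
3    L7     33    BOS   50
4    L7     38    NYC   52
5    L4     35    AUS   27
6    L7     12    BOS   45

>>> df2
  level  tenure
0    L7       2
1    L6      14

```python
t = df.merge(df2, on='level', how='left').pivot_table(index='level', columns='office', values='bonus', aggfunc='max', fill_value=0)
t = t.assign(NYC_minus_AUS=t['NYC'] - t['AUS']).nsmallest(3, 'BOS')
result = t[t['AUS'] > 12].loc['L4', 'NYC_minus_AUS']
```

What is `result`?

merge on 'level' (how='left') → 7 rows:
  level  bonus office  age  tenure
0    L6     37    AUS   26    14.0
1    L4     48    NYC   29     NaN
2    L3     12    AUS   53     NaN
3    L7     33    BOS   50     2.0
4    L7     38    NYC   52     2.0
5    L4     35    AUS   27     NaN
6    L7     12    BOS   45     2.0
pivot: rows=level, cols=office, max(bonus):
office  AUS  BOS  NYC
level                
L3       12    0    0
L4       35    0   48
L6       37    0    0
L7        0   33   38
add column NYC_minus_AUS = t['NYC'] - t['AUS']:
office  AUS  BOS  NYC  NYC_minus_AUS
level                               
L3       12    0    0            -12
L4       35    0   48             13
L6       37    0    0            -37
L7        0   33   38             38
take 3 rows with smallest BOS:
office  AUS  BOS  NYC  NYC_minus_AUS
level                               
L3       12    0    0            -12
L4       35    0   48             13
L6       37    0    0            -37
filter rows where AUS > 12:
office  AUS  BOS  NYC  NYC_minus_AUS
level                               
L4       35    0   48             13
L6       37    0    0            -37

13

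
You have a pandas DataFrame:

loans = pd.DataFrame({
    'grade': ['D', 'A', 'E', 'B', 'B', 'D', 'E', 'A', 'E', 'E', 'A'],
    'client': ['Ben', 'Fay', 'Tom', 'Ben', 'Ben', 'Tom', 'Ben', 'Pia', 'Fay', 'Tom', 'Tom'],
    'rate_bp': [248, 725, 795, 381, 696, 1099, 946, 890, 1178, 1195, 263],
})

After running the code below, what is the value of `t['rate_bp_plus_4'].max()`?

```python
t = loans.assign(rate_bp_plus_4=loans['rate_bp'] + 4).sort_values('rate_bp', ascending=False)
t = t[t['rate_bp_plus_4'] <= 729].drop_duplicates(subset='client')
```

729

add column rate_bp_plus_4 = loans['rate_bp'] + 4:
   grade client  rate_bp  rate_bp_plus_4
0      D    Ben      248             252
1      A    Fay      725             729
2      E    Tom      795             799
3      B    Ben      381             385
4      B    Ben      696             700
5      D    Tom     1099            1103
6      E    Ben      946             950
7      A    Pia      890             894
8      E    Fay     1178            1182
9      E    Tom     1195            1199
10     A    Tom      263             267
sort by rate_bp descending:
   grade client  rate_bp  rate_bp_plus_4
9      E    Tom     1195            1199
8      E    Fay     1178            1182
5      D    Tom     1099            1103
6      E    Ben      946             950
7      A    Pia      890             894
2      E    Tom      795             799
1      A    Fay      725             729
4      B    Ben      696             700
3      B    Ben      381             385
10     A    Tom      263             267
0      D    Ben      248             252
filter rows where rate_bp_plus_4 <= 729:
   grade client  rate_bp  rate_bp_plus_4
1      A    Fay      725             729
4      B    Ben      696             700
3      B    Ben      381             385
10     A    Tom      263             267
0      D    Ben      248             252
drop duplicate client (keep=first):
   grade client  rate_bp  rate_bp_plus_4
1      A    Fay      725             729
4      B    Ben      696             700
10     A    Tom      263             267
Hence 729.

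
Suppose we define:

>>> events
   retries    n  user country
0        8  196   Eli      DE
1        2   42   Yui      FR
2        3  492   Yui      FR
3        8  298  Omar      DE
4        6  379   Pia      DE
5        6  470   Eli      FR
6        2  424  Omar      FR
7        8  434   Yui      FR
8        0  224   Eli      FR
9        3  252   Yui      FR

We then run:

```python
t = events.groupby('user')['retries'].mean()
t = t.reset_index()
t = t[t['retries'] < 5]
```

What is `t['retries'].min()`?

group by user, mean of retries:
user
Eli     4.666667
Omar    5.000000
Pia     6.000000
Yui     4.000000
Name: retries, dtype: float64
reset_index():
   user   retries
0   Eli  4.666667
1  Omar  5.000000
2   Pia  6.000000
3   Yui  4.000000
filter rows where retries < 5:
  user   retries
0  Eli  4.666667
3  Yui  4.000000
Finally, min of column 'retries' = 4.0.

4.0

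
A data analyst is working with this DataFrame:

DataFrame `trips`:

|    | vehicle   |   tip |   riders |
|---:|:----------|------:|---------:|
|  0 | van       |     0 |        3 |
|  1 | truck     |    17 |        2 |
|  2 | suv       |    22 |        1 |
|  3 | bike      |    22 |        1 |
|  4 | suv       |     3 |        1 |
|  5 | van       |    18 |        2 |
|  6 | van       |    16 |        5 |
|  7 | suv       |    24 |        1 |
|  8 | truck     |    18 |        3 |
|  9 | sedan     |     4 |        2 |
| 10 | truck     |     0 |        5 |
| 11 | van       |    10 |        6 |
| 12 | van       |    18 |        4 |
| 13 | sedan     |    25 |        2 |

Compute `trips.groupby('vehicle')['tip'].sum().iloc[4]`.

group by vehicle, sum of tip:
vehicle
bike     22
sedan    29
suv      49
truck    35
van      62
Name: tip, dtype: int64
Hence 62.

62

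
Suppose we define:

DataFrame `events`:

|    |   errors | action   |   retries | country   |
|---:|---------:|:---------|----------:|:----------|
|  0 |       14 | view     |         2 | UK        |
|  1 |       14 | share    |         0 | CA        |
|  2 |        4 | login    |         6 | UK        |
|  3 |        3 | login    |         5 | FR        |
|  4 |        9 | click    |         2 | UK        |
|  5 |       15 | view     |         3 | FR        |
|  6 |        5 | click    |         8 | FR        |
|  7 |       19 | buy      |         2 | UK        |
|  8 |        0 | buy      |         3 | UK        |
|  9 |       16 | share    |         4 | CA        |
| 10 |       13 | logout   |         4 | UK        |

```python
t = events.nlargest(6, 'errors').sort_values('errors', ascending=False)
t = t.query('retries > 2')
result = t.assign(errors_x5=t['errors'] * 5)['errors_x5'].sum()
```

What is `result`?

take 6 rows with largest errors:
    errors  action  retries country
7       19     buy        2      UK
9       16   share        4      CA
5       15    view        3      FR
0       14    view        2      UK
1       14   share        0      CA
10      13  logout        4      UK
sort by errors descending:
    errors  action  retries country
7       19     buy        2      UK
9       16   share        4      CA
5       15    view        3      FR
0       14    view        2      UK
1       14   share        0      CA
10      13  logout        4      UK
filter rows where retries > 2:
    errors  action  retries country
9       16   share        4      CA
5       15    view        3      FR
10      13  logout        4      UK
add column errors_x5 = t['errors'] * 5:
    errors  action  retries country  errors_x5
9       16   share        4      CA         80
5       15    view        3      FR         75
10      13  logout        4      UK         65
Then the sum of column 'errors_x5': 220

220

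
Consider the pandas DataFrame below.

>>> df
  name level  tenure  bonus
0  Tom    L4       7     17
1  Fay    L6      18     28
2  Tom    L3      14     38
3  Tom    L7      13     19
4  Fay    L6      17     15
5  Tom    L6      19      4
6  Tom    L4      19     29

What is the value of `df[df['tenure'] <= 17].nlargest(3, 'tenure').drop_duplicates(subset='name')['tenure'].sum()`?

31

filter rows where tenure <= 17:
  name level  tenure  bonus
0  Tom    L4       7     17
2  Tom    L3      14     38
3  Tom    L7      13     19
4  Fay    L6      17     15
take 3 rows with largest tenure:
  name level  tenure  bonus
4  Fay    L6      17     15
2  Tom    L3      14     38
3  Tom    L7      13     19
drop duplicate name (keep=first):
  name level  tenure  bonus
4  Fay    L6      17     15
2  Tom    L3      14     38
The sum of column 'tenure' is 31.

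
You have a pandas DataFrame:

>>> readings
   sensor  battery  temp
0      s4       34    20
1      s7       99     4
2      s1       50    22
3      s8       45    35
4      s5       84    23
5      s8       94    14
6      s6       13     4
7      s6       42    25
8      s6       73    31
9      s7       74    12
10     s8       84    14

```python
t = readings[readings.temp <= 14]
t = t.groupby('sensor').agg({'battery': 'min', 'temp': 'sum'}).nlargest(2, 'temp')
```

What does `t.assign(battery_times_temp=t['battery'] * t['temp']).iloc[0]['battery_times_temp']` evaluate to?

filter rows where temp <= 14:
   sensor  battery  temp
1      s7       99     4
5      s8       94    14
6      s6       13     4
9      s7       74    12
10     s8       84    14
group by sensor: min(battery), sum(temp):
        battery  temp
sensor               
s6           13     4
s7           74    16
s8           84    28
take 2 rows with largest temp:
        battery  temp
sensor               
s8           84    28
s7           74    16
add column battery_times_temp = t['battery'] * t['temp']:
        battery  temp  battery_times_temp
sensor                                   
s8           84    28                2352
s7           74    16                1184

2352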